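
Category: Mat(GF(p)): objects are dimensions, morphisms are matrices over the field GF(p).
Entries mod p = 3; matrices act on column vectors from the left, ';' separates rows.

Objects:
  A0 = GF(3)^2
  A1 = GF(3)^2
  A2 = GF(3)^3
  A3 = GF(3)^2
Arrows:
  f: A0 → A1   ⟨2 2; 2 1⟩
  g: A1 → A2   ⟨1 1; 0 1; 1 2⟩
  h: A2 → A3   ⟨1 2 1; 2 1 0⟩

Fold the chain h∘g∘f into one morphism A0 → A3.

Answer: ⟨2 0; 1 1⟩

Work:
  e0=[1,0] f→[2,2] g→[1,2,0] h→[2,1]
  e1=[0,1] f→[2,1] g→[0,1,1] h→[0,1]
⟦path⟧: ⟨2 0; 1 1⟩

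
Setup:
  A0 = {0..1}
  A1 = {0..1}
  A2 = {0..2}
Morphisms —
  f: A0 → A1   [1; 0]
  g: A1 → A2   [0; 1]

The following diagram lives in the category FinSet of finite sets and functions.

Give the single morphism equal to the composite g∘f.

  0 f→1 g→1
  1 f→0 g→0
⟦path⟧: [1; 0]

Answer: [1; 0]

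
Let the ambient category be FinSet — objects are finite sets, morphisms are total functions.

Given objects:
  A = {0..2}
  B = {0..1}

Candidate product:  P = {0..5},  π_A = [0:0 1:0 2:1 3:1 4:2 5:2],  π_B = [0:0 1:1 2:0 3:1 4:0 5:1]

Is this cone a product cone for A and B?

Answer: VALID PRODUCT

Derivation:
|A|·|B| = 3·2 = 6;  |P| = 6
Check the pairing map k ↦ (π_A(k), π_B(k)):
  0 : (0,0)
  1 : (0,1)
  2 : (1,0)
  3 : (1,1)
  4 : (2,0)
  5 : (2,1)
distinct pairs in image: 6 / 6 needed
  → bijection onto A×B; projections well-typed.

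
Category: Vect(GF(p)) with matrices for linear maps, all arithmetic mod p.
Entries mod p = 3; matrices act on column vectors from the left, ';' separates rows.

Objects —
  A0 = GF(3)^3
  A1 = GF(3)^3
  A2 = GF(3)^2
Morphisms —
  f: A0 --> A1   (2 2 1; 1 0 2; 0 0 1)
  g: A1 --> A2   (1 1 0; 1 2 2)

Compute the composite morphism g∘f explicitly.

  e0=[1,0,0] f-->[2,1,0] g-->[0,1]
  e1=[0,1,0] f-->[2,0,0] g-->[2,2]
  e2=[0,0,1] f-->[1,2,1] g-->[0,1]
composite: (0 2 0; 1 2 1)

Answer: (0 2 0; 1 2 1)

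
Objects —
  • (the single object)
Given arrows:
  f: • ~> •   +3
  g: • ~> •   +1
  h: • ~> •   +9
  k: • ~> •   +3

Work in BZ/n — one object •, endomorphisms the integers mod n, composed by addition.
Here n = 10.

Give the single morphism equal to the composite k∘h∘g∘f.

Answer: +6

Work:
  0 +3≡3 +1≡4 +9≡3 +3≡6  (mod 10)
composite: +6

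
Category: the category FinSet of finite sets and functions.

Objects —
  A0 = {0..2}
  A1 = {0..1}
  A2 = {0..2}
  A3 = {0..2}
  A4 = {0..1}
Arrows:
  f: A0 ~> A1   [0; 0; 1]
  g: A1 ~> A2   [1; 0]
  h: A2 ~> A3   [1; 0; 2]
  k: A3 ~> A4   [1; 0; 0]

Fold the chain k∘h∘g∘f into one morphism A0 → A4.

  0 f~>0 g~>1 h~>0 k~>1
  1 f~>0 g~>1 h~>0 k~>1
  2 f~>1 g~>0 h~>1 k~>0
⟦path⟧: [1; 1; 0]

Answer: [1; 1; 0]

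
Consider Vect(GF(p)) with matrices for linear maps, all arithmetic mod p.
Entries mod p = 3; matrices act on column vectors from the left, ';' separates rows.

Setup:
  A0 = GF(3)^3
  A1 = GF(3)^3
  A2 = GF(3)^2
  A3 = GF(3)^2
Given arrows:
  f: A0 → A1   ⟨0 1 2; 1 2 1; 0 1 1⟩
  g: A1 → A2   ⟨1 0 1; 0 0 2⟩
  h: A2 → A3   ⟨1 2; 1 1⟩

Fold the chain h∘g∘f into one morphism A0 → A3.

Answer: ⟨0 0 1; 0 1 2⟩

Trace:
  e0=(1,0,0) f→(0,1,0) g→(0,0) h→(0,0)
  e1=(0,1,0) f→(1,2,1) g→(2,2) h→(0,1)
  e2=(0,0,1) f→(2,1,1) g→(0,2) h→(1,2)
result: ⟨0 0 1; 0 1 2⟩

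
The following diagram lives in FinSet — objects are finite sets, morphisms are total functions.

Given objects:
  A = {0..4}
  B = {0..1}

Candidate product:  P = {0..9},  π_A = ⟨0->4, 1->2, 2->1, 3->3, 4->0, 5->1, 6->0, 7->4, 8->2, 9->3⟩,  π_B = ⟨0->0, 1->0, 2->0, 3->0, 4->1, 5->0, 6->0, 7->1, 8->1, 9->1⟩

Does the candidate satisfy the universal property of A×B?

Answer: NOT A VALID PRODUCT — duplicate pair at indices 5,2

Work:
|A|·|B| = 5·2 = 10;  |P| = 10
Check the pairing map k ↦ (π_A(k), π_B(k)):
  0 -> (4,0)
  1 -> (2,0)
  2 -> (1,0)
  3 -> (3,0)
  4 -> (0,1)
  5 -> (1,0)  ✗ repeats pair of k=2
  6 -> (0,0)
  7 -> (4,1)
  8 -> (2,1)
  9 -> (3,1)
distinct pairs in image: 9 / 10 needed
  → (1,0) hit at k=2 and k=5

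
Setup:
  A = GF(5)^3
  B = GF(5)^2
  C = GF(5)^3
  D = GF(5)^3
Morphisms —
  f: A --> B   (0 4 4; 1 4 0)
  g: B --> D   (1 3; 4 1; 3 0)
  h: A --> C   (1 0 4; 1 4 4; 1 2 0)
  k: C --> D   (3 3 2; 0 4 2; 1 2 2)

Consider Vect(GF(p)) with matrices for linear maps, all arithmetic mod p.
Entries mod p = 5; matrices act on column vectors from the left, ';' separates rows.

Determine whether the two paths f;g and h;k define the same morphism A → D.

Path 1 = f;g:
  e0=[1,0,0] f-->[0,1] g-->[3,1,0]
  e1=[0,1,0] f-->[4,4] g-->[1,0,2]
  e2=[0,0,1] f-->[4,0] g-->[4,1,2]
  result₁ = (3 1 4; 1 0 1; 0 2 2)
Path 2 = h;k:
  e0=[1,0,0] h-->[1,1,1] k-->[3,1,0]
  e1=[0,1,0] h-->[0,4,2] k-->[1,0,2]
  e2=[0,0,1] h-->[4,4,0] k-->[4,1,2]
  result₂ = (3 1 4; 1 0 1; 0 2 2)
Equal? YES — commutes

Answer: COMMUTES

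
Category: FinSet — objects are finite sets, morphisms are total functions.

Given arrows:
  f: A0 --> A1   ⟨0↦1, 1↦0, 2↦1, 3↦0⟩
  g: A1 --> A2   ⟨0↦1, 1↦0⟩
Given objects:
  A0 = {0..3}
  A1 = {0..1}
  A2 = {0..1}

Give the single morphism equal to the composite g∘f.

  0 f-->1 g-->0
  1 f-->0 g-->1
  2 f-->1 g-->0
  3 f-->0 g-->1
⟦path⟧: ⟨0↦0, 1↦1, 2↦0, 3↦1⟩

Answer: ⟨0↦0, 1↦1, 2↦0, 3↦1⟩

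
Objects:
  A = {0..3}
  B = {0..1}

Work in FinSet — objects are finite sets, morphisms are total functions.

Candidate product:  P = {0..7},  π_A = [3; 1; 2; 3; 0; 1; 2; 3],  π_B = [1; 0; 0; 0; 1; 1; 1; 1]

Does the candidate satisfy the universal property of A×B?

Answer: NOT A VALID PRODUCT — duplicate pair at indices 7,0

Derivation:
|A|·|B| = 4·2 = 8;  |P| = 8
Check the pairing map k ↦ (π_A(k), π_B(k)):
  0 ↦ (3,1)
  1 ↦ (1,0)
  2 ↦ (2,0)
  3 ↦ (3,0)
  4 ↦ (0,1)
  5 ↦ (1,1)
  6 ↦ (2,1)
  7 ↦ (3,1)  ✗ repeats pair of k=0
distinct pairs in image: 7 / 8 needed
  → (3,1) hit at k=0 and k=7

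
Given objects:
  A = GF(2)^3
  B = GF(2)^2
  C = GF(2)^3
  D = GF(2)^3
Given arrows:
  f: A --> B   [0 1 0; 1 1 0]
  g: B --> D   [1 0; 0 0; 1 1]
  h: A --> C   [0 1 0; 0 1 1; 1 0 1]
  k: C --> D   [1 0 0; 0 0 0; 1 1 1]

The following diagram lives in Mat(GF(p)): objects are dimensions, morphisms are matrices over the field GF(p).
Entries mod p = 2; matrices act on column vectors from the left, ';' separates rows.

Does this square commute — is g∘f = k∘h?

1) trace f;g:
  e0=[1,0,0] f-->[0,1] g-->[0,0,1]
  e1=[0,1,0] f-->[1,1] g-->[1,0,0]
  e2=[0,0,1] f-->[0,0] g-->[0,0,0]
  ⟦path⟧₁ = [0 1 0; 0 0 0; 1 0 0]
2) trace h;k:
  e0=[1,0,0] h-->[0,0,1] k-->[0,0,1]
  e1=[0,1,0] h-->[1,1,0] k-->[1,0,0]
  e2=[0,0,1] h-->[0,1,1] k-->[0,0,0]
  ⟦path⟧₂ = [0 1 0; 0 0 0; 1 0 0]
Equal? same morphism ✓

Answer: COMMUTES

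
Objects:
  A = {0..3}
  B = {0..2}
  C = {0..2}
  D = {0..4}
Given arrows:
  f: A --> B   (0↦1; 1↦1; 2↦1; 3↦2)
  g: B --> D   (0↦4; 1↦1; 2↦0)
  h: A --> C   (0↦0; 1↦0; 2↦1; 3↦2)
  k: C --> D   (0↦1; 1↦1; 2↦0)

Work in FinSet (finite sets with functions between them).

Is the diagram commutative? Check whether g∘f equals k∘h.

Path 1 = f;g:
  0 f-->1 g-->1
  1 f-->1 g-->1
  2 f-->1 g-->1
  3 f-->2 g-->0
  result₁ = (0↦1; 1↦1; 2↦1; 3↦0)
Path 2 = h;k:
  0 h-->0 k-->1
  1 h-->0 k-->1
  2 h-->1 k-->1
  3 h-->2 k-->0
  result₂ = (0↦1; 1↦1; 2↦1; 3↦0)
Equal? YES — commutes

Answer: COMMUTES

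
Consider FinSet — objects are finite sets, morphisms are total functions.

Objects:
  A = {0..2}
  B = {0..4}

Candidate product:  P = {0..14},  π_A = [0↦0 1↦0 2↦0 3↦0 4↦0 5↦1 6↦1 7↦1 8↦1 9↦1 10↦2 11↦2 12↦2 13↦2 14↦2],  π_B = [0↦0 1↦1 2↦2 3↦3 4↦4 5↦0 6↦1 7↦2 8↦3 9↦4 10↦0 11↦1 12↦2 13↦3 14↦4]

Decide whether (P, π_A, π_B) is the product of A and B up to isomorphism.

Answer: VALID PRODUCT

Work:
|A|·|B| = 3·5 = 15;  |P| = 15
Check the pairing map k ↦ (π_A(k), π_B(k)):
  0 ↦ (0,0)
  1 ↦ (0,1)
  2 ↦ (0,2)
  3 ↦ (0,3)
  4 ↦ (0,4)
  5 ↦ (1,0)
  6 ↦ (1,1)
  7 ↦ (1,2)
  8 ↦ (1,3)
  9 ↦ (1,4)
  10 ↦ (2,0)
  11 ↦ (2,1)
  12 ↦ (2,2)
  13 ↦ (2,3)
  14 ↦ (2,4)
distinct pairs in image: 15 / 15 needed
  → bijection onto A×B; projections well-typed.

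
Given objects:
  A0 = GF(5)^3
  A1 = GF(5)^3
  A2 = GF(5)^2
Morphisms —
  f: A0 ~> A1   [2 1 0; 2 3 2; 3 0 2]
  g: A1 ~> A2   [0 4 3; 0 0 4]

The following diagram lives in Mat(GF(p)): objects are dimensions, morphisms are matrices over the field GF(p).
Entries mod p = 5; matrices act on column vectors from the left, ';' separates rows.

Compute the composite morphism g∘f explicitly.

  e0=[1,0,0] f~>[2,2,3] g~>[2,2]
  e1=[0,1,0] f~>[1,3,0] g~>[2,0]
  e2=[0,0,1] f~>[0,2,2] g~>[4,3]
composite: [2 2 4; 2 0 3]

Answer: [2 2 4; 2 0 3]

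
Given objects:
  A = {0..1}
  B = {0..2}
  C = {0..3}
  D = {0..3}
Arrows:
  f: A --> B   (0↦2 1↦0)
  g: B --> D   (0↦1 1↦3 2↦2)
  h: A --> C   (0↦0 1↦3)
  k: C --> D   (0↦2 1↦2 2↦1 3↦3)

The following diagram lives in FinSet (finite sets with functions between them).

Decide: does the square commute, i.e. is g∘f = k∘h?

Along f;g (path 1):
  0 f-->2 g-->2
  1 f-->0 g-->1
  composite₁ = (0↦2 1↦1)
Along h;k (path 2):
  0 h-->0 k-->2
  1 h-->3 k-->3
  composite₂ = (0↦2 1↦3)
Equal? NO — does not commute

Answer: DOES NOT COMMUTE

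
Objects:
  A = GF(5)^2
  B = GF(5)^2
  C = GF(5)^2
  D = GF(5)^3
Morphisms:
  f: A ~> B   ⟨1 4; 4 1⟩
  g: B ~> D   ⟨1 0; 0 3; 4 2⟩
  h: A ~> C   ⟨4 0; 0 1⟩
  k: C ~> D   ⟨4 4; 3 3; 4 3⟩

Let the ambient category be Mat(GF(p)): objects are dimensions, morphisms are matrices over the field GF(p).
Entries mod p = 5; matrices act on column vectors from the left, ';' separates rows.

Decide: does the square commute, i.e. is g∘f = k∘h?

Answer: DOES NOT COMMUTE

Trace:
Along f;g (path 1):
  e0=(1,0) f~>(1,4) g~>(1,2,2)
  e1=(0,1) f~>(4,1) g~>(4,3,3)
  result₁ = ⟨1 4; 2 3; 2 3⟩
Along h;k (path 2):
  e0=(1,0) h~>(4,0) k~>(1,2,1)
  e1=(0,1) h~>(0,1) k~>(4,3,3)
  result₂ = ⟨1 4; 2 3; 1 3⟩
Equal? differ; not commutative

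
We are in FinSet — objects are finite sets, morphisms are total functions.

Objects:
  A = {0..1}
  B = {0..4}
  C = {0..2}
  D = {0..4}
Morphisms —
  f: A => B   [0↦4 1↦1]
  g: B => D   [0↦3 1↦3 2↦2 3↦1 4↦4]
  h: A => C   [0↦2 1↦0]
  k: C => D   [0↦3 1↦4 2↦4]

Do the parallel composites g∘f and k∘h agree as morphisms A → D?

Path 1 = f;g:
  0 f=>4 g=>4
  1 f=>1 g=>3
  ⟦path⟧₁ = [0↦4 1↦3]
Path 2 = h;k:
  0 h=>2 k=>4
  1 h=>0 k=>3
  ⟦path⟧₂ = [0↦4 1↦3]
Equal? same morphism ✓

Answer: COMMUTES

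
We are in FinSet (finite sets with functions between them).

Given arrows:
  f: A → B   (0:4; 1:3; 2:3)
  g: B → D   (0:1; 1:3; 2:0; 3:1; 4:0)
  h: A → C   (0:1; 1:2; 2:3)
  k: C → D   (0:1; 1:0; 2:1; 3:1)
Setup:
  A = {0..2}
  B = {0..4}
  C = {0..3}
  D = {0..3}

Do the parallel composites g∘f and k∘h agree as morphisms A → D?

Answer: COMMUTES

Trace:
Along f;g (path 1):
  0 f→4 g→0
  1 f→3 g→1
  2 f→3 g→1
  composite₁ = (0:0; 1:1; 2:1)
Along h;k (path 2):
  0 h→1 k→0
  1 h→2 k→1
  2 h→3 k→1
  composite₂ = (0:0; 1:1; 2:1)
Equal? equal; square commutes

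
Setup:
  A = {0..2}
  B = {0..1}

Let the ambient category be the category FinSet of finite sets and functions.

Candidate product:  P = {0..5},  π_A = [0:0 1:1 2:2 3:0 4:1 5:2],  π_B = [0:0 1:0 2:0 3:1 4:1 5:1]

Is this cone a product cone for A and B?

|A|·|B| = 3·2 = 6;  |P| = 6
Check the pairing map k ↦ (π_A(k), π_B(k)):
  0 : (0,0)
  1 : (1,0)
  2 : (2,0)
  3 : (0,1)
  4 : (1,1)
  5 : (2,1)
distinct pairs in image: 6 / 6 needed
  → bijection onto A×B; projections well-typed.

Answer: VALID PRODUCT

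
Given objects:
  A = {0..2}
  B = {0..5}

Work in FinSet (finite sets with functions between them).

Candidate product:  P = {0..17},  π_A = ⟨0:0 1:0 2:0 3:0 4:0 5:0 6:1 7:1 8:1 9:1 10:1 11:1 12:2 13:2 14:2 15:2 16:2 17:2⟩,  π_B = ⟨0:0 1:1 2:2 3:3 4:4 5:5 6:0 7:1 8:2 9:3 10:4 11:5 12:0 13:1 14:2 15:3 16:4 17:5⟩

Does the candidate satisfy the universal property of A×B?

|A|·|B| = 3·6 = 18;  |P| = 18
Check the pairing map k ↦ (π_A(k), π_B(k)):
  0 : (0,0)
  1 : (0,1)
  2 : (0,2)
  3 : (0,3)
  4 : (0,4)
  5 : (0,5)
  6 : (1,0)
  7 : (1,1)
  8 : (1,2)
  9 : (1,3)
  10 : (1,4)
  11 : (1,5)
  12 : (2,0)
  13 : (2,1)
  14 : (2,2)
  15 : (2,3)
  16 : (2,4)
  17 : (2,5)
distinct pairs in image: 18 / 18 needed
  → bijection onto A×B; projections well-typed.

Answer: VALID PRODUCT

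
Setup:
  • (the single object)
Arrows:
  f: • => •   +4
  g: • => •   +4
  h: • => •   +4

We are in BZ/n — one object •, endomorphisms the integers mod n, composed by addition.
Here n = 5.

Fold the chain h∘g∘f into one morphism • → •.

Answer: +2

Work:
  0 +4≡4 +4≡3 +4≡2  (mod 5)
result: +2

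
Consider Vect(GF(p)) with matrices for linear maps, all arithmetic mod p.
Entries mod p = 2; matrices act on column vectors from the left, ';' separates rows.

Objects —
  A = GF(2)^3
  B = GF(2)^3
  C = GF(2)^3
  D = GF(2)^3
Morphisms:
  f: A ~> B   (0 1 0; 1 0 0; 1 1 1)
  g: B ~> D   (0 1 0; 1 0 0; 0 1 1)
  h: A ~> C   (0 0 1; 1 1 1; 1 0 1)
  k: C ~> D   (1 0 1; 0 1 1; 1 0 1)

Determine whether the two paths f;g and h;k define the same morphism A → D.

1) trace f;g:
  e0=⟨1,0,0⟩ f~>⟨0,1,1⟩ g~>⟨1,0,0⟩
  e1=⟨0,1,0⟩ f~>⟨1,0,1⟩ g~>⟨0,1,1⟩
  e2=⟨0,0,1⟩ f~>⟨0,0,1⟩ g~>⟨0,0,1⟩
  ⟦path⟧₁ = (1 0 0; 0 1 0; 0 1 1)
2) trace h;k:
  e0=⟨1,0,0⟩ h~>⟨0,1,1⟩ k~>⟨1,0,1⟩
  e1=⟨0,1,0⟩ h~>⟨0,1,0⟩ k~>⟨0,1,0⟩
  e2=⟨0,0,1⟩ h~>⟨1,1,1⟩ k~>⟨0,0,0⟩
  ⟦path⟧₂ = (1 0 0; 0 1 0; 1 0 0)
Equal? distinct morphisms ✗

Answer: DOES NOT COMMUTE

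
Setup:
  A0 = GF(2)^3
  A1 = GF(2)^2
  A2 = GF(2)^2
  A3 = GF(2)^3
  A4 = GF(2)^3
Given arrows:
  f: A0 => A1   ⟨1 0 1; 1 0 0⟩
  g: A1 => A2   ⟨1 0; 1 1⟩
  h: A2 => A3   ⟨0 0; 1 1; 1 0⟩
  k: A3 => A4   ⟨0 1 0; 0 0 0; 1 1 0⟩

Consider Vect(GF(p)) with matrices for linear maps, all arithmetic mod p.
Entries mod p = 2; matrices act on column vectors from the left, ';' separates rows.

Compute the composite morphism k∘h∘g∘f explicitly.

  e0=[1,0,0] f=>[1,1] g=>[1,0] h=>[0,1,1] k=>[1,0,1]
  e1=[0,1,0] f=>[0,0] g=>[0,0] h=>[0,0,0] k=>[0,0,0]
  e2=[0,0,1] f=>[1,0] g=>[1,1] h=>[0,0,1] k=>[0,0,0]
composite: ⟨1 0 0; 0 0 0; 1 0 0⟩

Answer: ⟨1 0 0; 0 0 0; 1 0 0⟩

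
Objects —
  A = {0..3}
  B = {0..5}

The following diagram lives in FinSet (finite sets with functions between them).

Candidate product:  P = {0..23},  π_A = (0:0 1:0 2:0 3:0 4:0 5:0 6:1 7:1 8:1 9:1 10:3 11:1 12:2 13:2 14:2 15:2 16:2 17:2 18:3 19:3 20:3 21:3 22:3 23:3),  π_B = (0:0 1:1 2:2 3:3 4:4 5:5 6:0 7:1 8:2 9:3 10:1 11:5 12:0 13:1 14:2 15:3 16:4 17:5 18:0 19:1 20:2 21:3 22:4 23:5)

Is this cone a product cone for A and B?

|A|·|B| = 4·6 = 24;  |P| = 24
Check the pairing map k ↦ (π_A(k), π_B(k)):
  0 : (0,0)
  1 : (0,1)
  2 : (0,2)
  3 : (0,3)
  4 : (0,4)
  5 : (0,5)
  6 : (1,0)
  7 : (1,1)
  8 : (1,2)
  9 : (1,3)
  10 : (3,1)
  11 : (1,5)
  12 : (2,0)
  13 : (2,1)
  14 : (2,2)
  15 : (2,3)
  16 : (2,4)
  17 : (2,5)
  18 : (3,0)
  19 : (3,1)  ✗ repeats pair of k=10
  20 : (3,2)
  21 : (3,3)
  22 : (3,4)
  23 : (3,5)
distinct pairs in image: 23 / 24 needed
  → (3,1) hit at k=10 and k=19

Answer: NOT A VALID PRODUCT — duplicate pair at indices 19,10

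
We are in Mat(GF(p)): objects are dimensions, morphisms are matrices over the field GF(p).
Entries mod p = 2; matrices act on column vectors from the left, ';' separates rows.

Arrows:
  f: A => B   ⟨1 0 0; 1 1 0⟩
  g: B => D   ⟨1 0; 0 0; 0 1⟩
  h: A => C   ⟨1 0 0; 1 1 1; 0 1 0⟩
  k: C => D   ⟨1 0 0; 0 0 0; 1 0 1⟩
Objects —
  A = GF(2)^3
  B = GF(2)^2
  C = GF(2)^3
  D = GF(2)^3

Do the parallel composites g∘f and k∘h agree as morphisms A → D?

1) trace f;g:
  e0=(1,0,0) f=>(1,1) g=>(1,0,1)
  e1=(0,1,0) f=>(0,1) g=>(0,0,1)
  e2=(0,0,1) f=>(0,0) g=>(0,0,0)
  ⟦path⟧₁ = ⟨1 0 0; 0 0 0; 1 1 0⟩
2) trace h;k:
  e0=(1,0,0) h=>(1,1,0) k=>(1,0,1)
  e1=(0,1,0) h=>(0,1,1) k=>(0,0,1)
  e2=(0,0,1) h=>(0,1,0) k=>(0,0,0)
  ⟦path⟧₂ = ⟨1 0 0; 0 0 0; 1 1 0⟩
Equal? equal; square commutes

Answer: COMMUTES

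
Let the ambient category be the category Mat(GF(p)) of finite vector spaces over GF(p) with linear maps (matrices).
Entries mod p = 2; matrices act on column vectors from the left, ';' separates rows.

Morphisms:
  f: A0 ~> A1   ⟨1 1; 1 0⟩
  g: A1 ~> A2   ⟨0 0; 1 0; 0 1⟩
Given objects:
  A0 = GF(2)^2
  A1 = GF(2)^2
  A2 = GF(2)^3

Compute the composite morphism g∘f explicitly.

Answer: ⟨0 0; 1 1; 1 0⟩

Derivation:
  e0=[1,0] f~>[1,1] g~>[0,1,1]
  e1=[0,1] f~>[1,0] g~>[0,1,0]
⟦path⟧: ⟨0 0; 1 1; 1 0⟩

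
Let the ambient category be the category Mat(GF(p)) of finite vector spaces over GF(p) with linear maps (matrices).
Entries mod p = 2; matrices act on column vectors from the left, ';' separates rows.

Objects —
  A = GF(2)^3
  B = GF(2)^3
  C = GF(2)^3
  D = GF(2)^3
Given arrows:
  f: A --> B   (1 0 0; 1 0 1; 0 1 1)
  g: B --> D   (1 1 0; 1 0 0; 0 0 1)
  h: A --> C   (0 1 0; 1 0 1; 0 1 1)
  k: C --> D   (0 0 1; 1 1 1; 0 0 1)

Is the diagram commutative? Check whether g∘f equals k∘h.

Answer: DOES NOT COMMUTE

Work:
Along f;g (path 1):
  e0=⟨1,0,0⟩ f-->⟨1,1,0⟩ g-->⟨0,1,0⟩
  e1=⟨0,1,0⟩ f-->⟨0,0,1⟩ g-->⟨0,0,1⟩
  e2=⟨0,0,1⟩ f-->⟨0,1,1⟩ g-->⟨1,0,1⟩
  result₁ = (0 0 1; 1 0 0; 0 1 1)
Along h;k (path 2):
  e0=⟨1,0,0⟩ h-->⟨0,1,0⟩ k-->⟨0,1,0⟩
  e1=⟨0,1,0⟩ h-->⟨1,0,1⟩ k-->⟨1,0,1⟩
  e2=⟨0,0,1⟩ h-->⟨0,1,1⟩ k-->⟨1,0,1⟩
  result₂ = (0 1 1; 1 0 0; 0 1 1)
Equal? distinct morphisms ✗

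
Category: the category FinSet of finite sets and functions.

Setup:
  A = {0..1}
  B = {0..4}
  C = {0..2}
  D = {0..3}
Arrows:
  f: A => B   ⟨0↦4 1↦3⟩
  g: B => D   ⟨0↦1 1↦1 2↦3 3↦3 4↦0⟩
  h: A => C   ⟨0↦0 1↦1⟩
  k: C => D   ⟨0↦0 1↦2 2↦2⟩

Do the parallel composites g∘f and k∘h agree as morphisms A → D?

Answer: DOES NOT COMMUTE

Trace:
Path 1 = f;g:
  0 f=>4 g=>0
  1 f=>3 g=>3
  composite₁ = ⟨0↦0 1↦3⟩
Path 2 = h;k:
  0 h=>0 k=>0
  1 h=>1 k=>2
  composite₂ = ⟨0↦0 1↦2⟩
Equal? distinct morphisms ✗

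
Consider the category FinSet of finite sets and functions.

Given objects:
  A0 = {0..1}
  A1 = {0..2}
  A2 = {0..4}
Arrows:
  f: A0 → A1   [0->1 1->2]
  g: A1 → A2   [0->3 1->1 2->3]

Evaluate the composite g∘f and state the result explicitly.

Answer: [0->1 1->3]

Derivation:
  0 f→1 g→1
  1 f→2 g→3
composite: [0->1 1->3]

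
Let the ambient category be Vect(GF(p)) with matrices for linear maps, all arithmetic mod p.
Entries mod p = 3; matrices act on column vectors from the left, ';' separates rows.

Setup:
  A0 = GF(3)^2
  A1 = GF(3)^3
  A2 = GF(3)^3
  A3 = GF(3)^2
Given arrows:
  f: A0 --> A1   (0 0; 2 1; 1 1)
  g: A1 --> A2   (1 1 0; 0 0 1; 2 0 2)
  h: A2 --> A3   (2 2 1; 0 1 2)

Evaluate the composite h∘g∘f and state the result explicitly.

  e0=(1,0) f-->(0,2,1) g-->(2,1,2) h-->(2,2)
  e1=(0,1) f-->(0,1,1) g-->(1,1,2) h-->(0,2)
composite: (2 0; 2 2)

Answer: (2 0; 2 2)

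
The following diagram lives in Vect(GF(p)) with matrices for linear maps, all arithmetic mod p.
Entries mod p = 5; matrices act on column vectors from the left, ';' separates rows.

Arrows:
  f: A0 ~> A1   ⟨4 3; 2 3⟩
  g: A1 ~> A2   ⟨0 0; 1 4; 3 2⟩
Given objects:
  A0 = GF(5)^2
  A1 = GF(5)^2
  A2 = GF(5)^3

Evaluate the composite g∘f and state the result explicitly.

  e0=⟨1,0⟩ f~>⟨4,2⟩ g~>⟨0,2,1⟩
  e1=⟨0,1⟩ f~>⟨3,3⟩ g~>⟨0,0,0⟩
⟦path⟧: ⟨0 0; 2 0; 1 0⟩

Answer: ⟨0 0; 2 0; 1 0⟩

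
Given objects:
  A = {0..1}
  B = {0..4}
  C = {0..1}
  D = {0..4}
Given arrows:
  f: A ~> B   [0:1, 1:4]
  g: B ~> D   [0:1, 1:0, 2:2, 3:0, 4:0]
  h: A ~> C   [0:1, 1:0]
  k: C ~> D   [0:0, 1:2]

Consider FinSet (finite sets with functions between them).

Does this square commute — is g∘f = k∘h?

Along f;g (path 1):
  0 f~>1 g~>0
  1 f~>4 g~>0
  ⟦path⟧₁ = [0:0, 1:0]
Along h;k (path 2):
  0 h~>1 k~>2
  1 h~>0 k~>0
  ⟦path⟧₂ = [0:2, 1:0]
Equal? distinct morphisms ✗

Answer: DOES NOT COMMUTE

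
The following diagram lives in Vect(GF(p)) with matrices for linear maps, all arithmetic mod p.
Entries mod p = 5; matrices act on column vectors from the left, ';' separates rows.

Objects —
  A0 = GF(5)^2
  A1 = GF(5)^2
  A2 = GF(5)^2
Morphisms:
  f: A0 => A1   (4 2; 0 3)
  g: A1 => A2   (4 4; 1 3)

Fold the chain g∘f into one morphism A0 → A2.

  e0=⟨1,0⟩ f=>⟨4,0⟩ g=>⟨1,4⟩
  e1=⟨0,1⟩ f=>⟨2,3⟩ g=>⟨0,1⟩
⟦path⟧: (1 0; 4 1)

Answer: (1 0; 4 1)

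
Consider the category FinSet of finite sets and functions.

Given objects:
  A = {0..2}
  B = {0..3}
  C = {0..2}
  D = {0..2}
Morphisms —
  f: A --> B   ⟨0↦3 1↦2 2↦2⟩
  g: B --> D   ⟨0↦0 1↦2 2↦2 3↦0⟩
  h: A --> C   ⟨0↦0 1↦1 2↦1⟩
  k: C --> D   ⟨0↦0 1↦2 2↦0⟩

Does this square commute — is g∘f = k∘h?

Answer: COMMUTES

Trace:
Along f;g (path 1):
  0 f-->3 g-->0
  1 f-->2 g-->2
  2 f-->2 g-->2
  result₁ = ⟨0↦0 1↦2 2↦2⟩
Along h;k (path 2):
  0 h-->0 k-->0
  1 h-->1 k-->2
  2 h-->1 k-->2
  result₂ = ⟨0↦0 1↦2 2↦2⟩
Equal? same morphism ✓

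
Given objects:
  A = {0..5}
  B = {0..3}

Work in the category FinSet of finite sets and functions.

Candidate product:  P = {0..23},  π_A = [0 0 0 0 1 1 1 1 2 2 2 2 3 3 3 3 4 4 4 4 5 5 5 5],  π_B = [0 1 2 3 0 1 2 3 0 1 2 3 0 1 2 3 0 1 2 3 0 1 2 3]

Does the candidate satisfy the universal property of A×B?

|A|·|B| = 6·4 = 24;  |P| = 24
Check the pairing map k ↦ (π_A(k), π_B(k)):
  0 : (0,0)
  1 : (0,1)
  2 : (0,2)
  3 : (0,3)
  4 : (1,0)
  5 : (1,1)
  6 : (1,2)
  7 : (1,3)
  8 : (2,0)
  9 : (2,1)
  10 : (2,2)
  11 : (2,3)
  12 : (3,0)
  13 : (3,1)
  14 : (3,2)
  15 : (3,3)
  16 : (4,0)
  17 : (4,1)
  18 : (4,2)
  19 : (4,3)
  20 : (5,0)
  21 : (5,1)
  22 : (5,2)
  23 : (5,3)
distinct pairs in image: 24 / 24 needed
  → bijection onto A×B; projections well-typed.

Answer: VALID PRODUCT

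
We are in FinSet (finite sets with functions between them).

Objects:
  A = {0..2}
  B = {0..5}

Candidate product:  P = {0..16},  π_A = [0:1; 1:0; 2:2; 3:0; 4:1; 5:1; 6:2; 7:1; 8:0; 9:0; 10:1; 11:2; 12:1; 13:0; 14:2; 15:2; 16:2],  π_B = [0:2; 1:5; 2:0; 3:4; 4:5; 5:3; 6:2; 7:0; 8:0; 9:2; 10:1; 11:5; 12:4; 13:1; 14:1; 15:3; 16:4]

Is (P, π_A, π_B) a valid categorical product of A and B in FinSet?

Answer: NOT A VALID PRODUCT — |P|=17 ≠ |A|·|B|=18

Derivation:
|A|·|B| = 3·6 = 18;  |P| = 17
  → cardinalities differ; no bijection possible.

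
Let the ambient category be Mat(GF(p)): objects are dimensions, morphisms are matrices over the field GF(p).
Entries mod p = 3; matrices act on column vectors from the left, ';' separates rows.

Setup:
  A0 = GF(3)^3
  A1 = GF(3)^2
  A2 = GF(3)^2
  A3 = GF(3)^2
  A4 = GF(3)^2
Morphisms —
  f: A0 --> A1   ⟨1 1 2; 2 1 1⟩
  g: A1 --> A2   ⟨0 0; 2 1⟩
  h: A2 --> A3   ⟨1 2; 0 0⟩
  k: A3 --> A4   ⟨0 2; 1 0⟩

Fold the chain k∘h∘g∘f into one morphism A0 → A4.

  e0=⟨1,0,0⟩ f-->⟨1,2⟩ g-->⟨0,1⟩ h-->⟨2,0⟩ k-->⟨0,2⟩
  e1=⟨0,1,0⟩ f-->⟨1,1⟩ g-->⟨0,0⟩ h-->⟨0,0⟩ k-->⟨0,0⟩
  e2=⟨0,0,1⟩ f-->⟨2,1⟩ g-->⟨0,2⟩ h-->⟨1,0⟩ k-->⟨0,1⟩
result: ⟨0 0 0; 2 0 1⟩

Answer: ⟨0 0 0; 2 0 1⟩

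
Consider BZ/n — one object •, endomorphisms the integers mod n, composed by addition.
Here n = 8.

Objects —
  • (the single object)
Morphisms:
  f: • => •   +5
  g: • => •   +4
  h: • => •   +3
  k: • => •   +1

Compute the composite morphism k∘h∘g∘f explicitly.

  0 +5≡5 +4≡1 +3≡4 +1≡5  (mod 8)
result: +5

Answer: +5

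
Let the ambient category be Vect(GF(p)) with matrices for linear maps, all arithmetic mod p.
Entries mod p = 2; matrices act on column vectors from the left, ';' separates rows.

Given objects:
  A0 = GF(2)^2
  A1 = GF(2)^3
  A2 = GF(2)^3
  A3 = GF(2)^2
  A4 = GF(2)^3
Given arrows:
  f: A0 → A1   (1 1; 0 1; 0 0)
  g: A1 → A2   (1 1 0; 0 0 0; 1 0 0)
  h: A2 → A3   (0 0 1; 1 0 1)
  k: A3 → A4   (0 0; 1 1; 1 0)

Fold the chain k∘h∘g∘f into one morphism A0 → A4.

  e0=⟨1,0⟩ f→⟨1,0,0⟩ g→⟨1,0,1⟩ h→⟨1,0⟩ k→⟨0,1,1⟩
  e1=⟨0,1⟩ f→⟨1,1,0⟩ g→⟨0,0,1⟩ h→⟨1,1⟩ k→⟨0,0,1⟩
result: (0 0; 1 0; 1 1)

Answer: (0 0; 1 0; 1 1)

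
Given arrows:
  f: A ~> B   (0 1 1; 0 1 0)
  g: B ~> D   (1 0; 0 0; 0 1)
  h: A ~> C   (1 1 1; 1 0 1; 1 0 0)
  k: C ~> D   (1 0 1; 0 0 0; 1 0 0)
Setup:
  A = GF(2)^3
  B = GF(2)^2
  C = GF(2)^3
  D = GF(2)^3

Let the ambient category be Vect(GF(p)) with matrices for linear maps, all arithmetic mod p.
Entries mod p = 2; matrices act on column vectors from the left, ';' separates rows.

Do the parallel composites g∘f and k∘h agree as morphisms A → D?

Path 1 = f;g:
  e0=[1,0,0] f~>[0,0] g~>[0,0,0]
  e1=[0,1,0] f~>[1,1] g~>[1,0,1]
  e2=[0,0,1] f~>[1,0] g~>[1,0,0]
  ⟦path⟧₁ = (0 1 1; 0 0 0; 0 1 0)
Path 2 = h;k:
  e0=[1,0,0] h~>[1,1,1] k~>[0,0,1]
  e1=[0,1,0] h~>[1,0,0] k~>[1,0,1]
  e2=[0,0,1] h~>[1,1,0] k~>[1,0,1]
  ⟦path⟧₂ = (0 1 1; 0 0 0; 1 1 1)
Equal? differ; not commutative

Answer: DOES NOT COMMUTE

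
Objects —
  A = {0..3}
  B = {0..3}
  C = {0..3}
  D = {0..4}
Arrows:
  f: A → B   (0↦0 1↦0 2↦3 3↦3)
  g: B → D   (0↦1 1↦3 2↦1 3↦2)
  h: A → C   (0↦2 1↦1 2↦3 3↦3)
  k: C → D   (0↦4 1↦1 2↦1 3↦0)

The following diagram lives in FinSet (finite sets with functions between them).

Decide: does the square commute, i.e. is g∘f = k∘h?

Answer: DOES NOT COMMUTE

Derivation:
Path 1 = f;g:
  0 f→0 g→1
  1 f→0 g→1
  2 f→3 g→2
  3 f→3 g→2
  result₁ = (0↦1 1↦1 2↦2 3↦2)
Path 2 = h;k:
  0 h→2 k→1
  1 h→1 k→1
  2 h→3 k→0
  3 h→3 k→0
  result₂ = (0↦1 1↦1 2↦0 3↦0)
Equal? NO — does not commute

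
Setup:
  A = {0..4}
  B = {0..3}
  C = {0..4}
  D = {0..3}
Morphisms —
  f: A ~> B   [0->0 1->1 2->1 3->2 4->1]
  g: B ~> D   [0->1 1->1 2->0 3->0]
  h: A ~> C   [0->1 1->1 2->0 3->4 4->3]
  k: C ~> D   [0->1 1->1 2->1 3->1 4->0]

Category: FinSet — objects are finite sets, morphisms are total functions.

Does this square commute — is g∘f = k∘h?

Answer: COMMUTES

Derivation:
1) trace f;g:
  0 f~>0 g~>1
  1 f~>1 g~>1
  2 f~>1 g~>1
  3 f~>2 g~>0
  4 f~>1 g~>1
  composite₁ = [0->1 1->1 2->1 3->0 4->1]
2) trace h;k:
  0 h~>1 k~>1
  1 h~>1 k~>1
  2 h~>0 k~>1
  3 h~>4 k~>0
  4 h~>3 k~>1
  composite₂ = [0->1 1->1 2->1 3->0 4->1]
Equal? equal; square commutes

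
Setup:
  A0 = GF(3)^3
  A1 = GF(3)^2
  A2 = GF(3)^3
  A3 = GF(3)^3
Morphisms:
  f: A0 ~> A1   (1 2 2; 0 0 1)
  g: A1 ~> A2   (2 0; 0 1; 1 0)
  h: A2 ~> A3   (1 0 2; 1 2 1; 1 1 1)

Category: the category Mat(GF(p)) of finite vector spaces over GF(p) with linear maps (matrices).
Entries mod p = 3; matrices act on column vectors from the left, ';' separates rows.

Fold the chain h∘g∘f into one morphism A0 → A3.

Answer: (1 2 2; 0 0 2; 0 0 1)

Trace:
  e0=[1,0,0] f~>[1,0] g~>[2,0,1] h~>[1,0,0]
  e1=[0,1,0] f~>[2,0] g~>[1,0,2] h~>[2,0,0]
  e2=[0,0,1] f~>[2,1] g~>[1,1,2] h~>[2,2,1]
⟦path⟧: (1 2 2; 0 0 2; 0 0 1)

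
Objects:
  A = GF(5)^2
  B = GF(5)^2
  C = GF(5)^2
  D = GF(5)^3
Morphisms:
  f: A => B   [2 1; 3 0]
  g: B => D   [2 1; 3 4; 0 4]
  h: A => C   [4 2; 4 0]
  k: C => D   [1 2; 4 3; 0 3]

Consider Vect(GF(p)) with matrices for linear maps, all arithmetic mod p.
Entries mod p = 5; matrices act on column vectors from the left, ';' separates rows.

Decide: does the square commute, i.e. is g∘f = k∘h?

Answer: COMMUTES

Trace:
Path 1 = f;g:
  e0=(1,0) f=>(2,3) g=>(2,3,2)
  e1=(0,1) f=>(1,0) g=>(2,3,0)
  ⟦path⟧₁ = [2 2; 3 3; 2 0]
Path 2 = h;k:
  e0=(1,0) h=>(4,4) k=>(2,3,2)
  e1=(0,1) h=>(2,0) k=>(2,3,0)
  ⟦path⟧₂ = [2 2; 3 3; 2 0]
Equal? YES — commutes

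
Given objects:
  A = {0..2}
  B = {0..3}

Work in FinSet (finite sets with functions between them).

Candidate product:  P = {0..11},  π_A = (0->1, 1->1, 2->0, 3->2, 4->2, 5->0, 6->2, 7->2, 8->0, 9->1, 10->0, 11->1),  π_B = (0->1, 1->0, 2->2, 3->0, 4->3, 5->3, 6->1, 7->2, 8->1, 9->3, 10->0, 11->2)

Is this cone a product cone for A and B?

|A|·|B| = 3·4 = 12;  |P| = 12
Check the pairing map k ↦ (π_A(k), π_B(k)):
  0 -> (1,1)
  1 -> (1,0)
  2 -> (0,2)
  3 -> (2,0)
  4 -> (2,3)
  5 -> (0,3)
  6 -> (2,1)
  7 -> (2,2)
  8 -> (0,1)
  9 -> (1,3)
  10 -> (0,0)
  11 -> (1,2)
distinct pairs in image: 12 / 12 needed
  → bijection onto A×B; projections well-typed.

Answer: VALID PRODUCT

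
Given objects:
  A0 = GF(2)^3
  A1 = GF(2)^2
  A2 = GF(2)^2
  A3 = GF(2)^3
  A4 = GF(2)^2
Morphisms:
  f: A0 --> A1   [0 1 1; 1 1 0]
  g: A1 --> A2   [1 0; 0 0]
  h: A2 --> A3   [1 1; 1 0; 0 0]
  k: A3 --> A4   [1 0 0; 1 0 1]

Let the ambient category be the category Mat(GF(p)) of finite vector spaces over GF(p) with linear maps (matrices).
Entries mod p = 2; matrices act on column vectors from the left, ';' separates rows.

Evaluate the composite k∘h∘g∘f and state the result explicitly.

Answer: [0 1 1; 0 1 1]

Trace:
  e0=[1,0,0] f-->[0,1] g-->[0,0] h-->[0,0,0] k-->[0,0]
  e1=[0,1,0] f-->[1,1] g-->[1,0] h-->[1,1,0] k-->[1,1]
  e2=[0,0,1] f-->[1,0] g-->[1,0] h-->[1,1,0] k-->[1,1]
composite: [0 1 1; 0 1 1]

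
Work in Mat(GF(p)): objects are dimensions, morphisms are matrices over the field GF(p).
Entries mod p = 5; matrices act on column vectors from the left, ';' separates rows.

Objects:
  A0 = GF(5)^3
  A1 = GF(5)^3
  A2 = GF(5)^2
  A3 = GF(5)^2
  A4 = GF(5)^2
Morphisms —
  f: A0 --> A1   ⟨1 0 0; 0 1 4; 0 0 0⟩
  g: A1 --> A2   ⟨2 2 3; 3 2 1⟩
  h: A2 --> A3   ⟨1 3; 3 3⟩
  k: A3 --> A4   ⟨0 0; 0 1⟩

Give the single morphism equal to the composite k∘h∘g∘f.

Answer: ⟨0 0 0; 0 2 3⟩

Derivation:
  e0=[1,0,0] f-->[1,0,0] g-->[2,3] h-->[1,0] k-->[0,0]
  e1=[0,1,0] f-->[0,1,0] g-->[2,2] h-->[3,2] k-->[0,2]
  e2=[0,0,1] f-->[0,4,0] g-->[3,3] h-->[2,3] k-->[0,3]
composite: ⟨0 0 0; 0 2 3⟩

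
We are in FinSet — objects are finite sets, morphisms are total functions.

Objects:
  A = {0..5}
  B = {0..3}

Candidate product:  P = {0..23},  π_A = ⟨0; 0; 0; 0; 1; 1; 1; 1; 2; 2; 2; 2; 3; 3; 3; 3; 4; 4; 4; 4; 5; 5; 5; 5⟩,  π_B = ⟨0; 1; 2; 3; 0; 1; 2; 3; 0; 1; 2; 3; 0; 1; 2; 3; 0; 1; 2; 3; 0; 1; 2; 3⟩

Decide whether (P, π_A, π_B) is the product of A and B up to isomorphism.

|A|·|B| = 6·4 = 24;  |P| = 24
Check the pairing map k ↦ (π_A(k), π_B(k)):
  0 -> (0,0)
  1 -> (0,1)
  2 -> (0,2)
  3 -> (0,3)
  4 -> (1,0)
  5 -> (1,1)
  6 -> (1,2)
  7 -> (1,3)
  8 -> (2,0)
  9 -> (2,1)
  10 -> (2,2)
  11 -> (2,3)
  12 -> (3,0)
  13 -> (3,1)
  14 -> (3,2)
  15 -> (3,3)
  16 -> (4,0)
  17 -> (4,1)
  18 -> (4,2)
  19 -> (4,3)
  20 -> (5,0)
  21 -> (5,1)
  22 -> (5,2)
  23 -> (5,3)
distinct pairs in image: 24 / 24 needed
  → bijection onto A×B; projections well-typed.

Answer: VALID PRODUCT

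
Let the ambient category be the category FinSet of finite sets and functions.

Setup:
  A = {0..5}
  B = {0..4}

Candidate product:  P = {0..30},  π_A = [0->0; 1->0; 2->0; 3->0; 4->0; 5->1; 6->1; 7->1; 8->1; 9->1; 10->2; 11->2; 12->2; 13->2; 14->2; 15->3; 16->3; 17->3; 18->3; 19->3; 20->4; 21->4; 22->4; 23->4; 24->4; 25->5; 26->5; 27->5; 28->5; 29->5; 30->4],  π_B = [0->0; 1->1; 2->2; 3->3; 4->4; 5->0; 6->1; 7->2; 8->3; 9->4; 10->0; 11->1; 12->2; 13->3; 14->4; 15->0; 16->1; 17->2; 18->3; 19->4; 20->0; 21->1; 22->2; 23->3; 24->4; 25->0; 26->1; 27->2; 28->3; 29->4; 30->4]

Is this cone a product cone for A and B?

|A|·|B| = 6·5 = 30;  |P| = 31
  → cardinalities differ; no bijection possible.

Answer: NOT A VALID PRODUCT — |P|=31 ≠ |A|·|B|=30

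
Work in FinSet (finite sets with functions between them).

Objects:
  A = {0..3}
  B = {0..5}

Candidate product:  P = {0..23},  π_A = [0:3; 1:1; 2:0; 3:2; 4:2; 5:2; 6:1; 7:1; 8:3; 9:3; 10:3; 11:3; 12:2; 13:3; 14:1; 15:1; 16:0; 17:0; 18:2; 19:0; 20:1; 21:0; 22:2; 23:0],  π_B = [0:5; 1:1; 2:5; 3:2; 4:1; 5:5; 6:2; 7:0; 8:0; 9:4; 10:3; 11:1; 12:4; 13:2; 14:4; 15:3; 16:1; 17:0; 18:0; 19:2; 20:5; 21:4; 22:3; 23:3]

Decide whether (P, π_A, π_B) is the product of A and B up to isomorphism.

|A|·|B| = 4·6 = 24;  |P| = 24
Check the pairing map k ↦ (π_A(k), π_B(k)):
  0 : (3,5)
  1 : (1,1)
  2 : (0,5)
  3 : (2,2)
  4 : (2,1)
  5 : (2,5)
  6 : (1,2)
  7 : (1,0)
  8 : (3,0)
  9 : (3,4)
  10 : (3,3)
  11 : (3,1)
  12 : (2,4)
  13 : (3,2)
  14 : (1,4)
  15 : (1,3)
  16 : (0,1)
  17 : (0,0)
  18 : (2,0)
  19 : (0,2)
  20 : (1,5)
  21 : (0,4)
  22 : (2,3)
  23 : (0,3)
distinct pairs in image: 24 / 24 needed
  → bijection onto A×B; projections well-typed.

Answer: VALID PRODUCT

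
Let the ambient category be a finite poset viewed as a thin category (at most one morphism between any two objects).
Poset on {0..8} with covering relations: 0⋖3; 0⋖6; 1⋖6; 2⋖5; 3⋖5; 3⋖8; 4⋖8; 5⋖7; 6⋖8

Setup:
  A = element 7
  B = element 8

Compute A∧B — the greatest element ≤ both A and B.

{x : x<=A ∧ x<=B} = {0,3}  (A=7, B=8)
  0 <= 3
  3 <= 3
glb = 3

Answer: A∧B = 3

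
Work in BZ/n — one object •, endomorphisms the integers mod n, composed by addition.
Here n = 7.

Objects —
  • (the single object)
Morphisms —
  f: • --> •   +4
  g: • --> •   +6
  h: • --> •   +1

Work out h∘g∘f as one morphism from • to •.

  0 +4≡4 +6≡3 +1≡4  (mod 7)
⟦path⟧: +4

Answer: +4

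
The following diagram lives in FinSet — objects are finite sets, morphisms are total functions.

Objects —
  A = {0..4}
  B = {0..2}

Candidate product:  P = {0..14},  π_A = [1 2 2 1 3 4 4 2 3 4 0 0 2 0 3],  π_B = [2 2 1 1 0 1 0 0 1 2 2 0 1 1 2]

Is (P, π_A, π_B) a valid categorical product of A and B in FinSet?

Answer: NOT A VALID PRODUCT — duplicate pair at indices 2,12

Trace:
|A|·|B| = 5·3 = 15;  |P| = 15
Check the pairing map k ↦ (π_A(k), π_B(k)):
  0 : (1,2)
  1 : (2,2)
  2 : (2,1)
  3 : (1,1)
  4 : (3,0)
  5 : (4,1)
  6 : (4,0)
  7 : (2,0)
  8 : (3,1)
  9 : (4,2)
  10 : (0,2)
  11 : (0,0)
  12 : (2,1)  ✗ repeats pair of k=2
  13 : (0,1)
  14 : (3,2)
distinct pairs in image: 14 / 15 needed
  → (2,1) hit at k=2 and k=12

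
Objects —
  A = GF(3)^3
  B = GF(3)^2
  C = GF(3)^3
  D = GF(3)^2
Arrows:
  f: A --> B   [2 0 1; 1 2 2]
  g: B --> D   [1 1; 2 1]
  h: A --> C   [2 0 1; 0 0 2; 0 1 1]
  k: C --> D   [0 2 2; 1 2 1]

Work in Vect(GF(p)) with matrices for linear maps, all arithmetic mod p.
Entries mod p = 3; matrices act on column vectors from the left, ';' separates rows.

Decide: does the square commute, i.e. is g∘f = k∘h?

Path 1 = f;g:
  e0=(1,0,0) f-->(2,1) g-->(0,2)
  e1=(0,1,0) f-->(0,2) g-->(2,2)
  e2=(0,0,1) f-->(1,2) g-->(0,1)
  composite₁ = [0 2 0; 2 2 1]
Path 2 = h;k:
  e0=(1,0,0) h-->(2,0,0) k-->(0,2)
  e1=(0,1,0) h-->(0,0,1) k-->(2,1)
  e2=(0,0,1) h-->(1,2,1) k-->(0,0)
  composite₂ = [0 2 0; 2 1 0]
Equal? NO — does not commute

Answer: DOES NOT COMMUTE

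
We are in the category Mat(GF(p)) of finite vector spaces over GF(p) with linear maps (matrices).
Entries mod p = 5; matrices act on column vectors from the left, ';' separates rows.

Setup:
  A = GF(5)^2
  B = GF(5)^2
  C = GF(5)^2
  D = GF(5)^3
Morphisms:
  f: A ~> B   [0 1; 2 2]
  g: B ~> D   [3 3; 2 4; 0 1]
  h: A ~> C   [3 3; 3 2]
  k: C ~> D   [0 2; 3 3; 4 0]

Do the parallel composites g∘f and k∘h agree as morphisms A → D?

Answer: COMMUTES

Derivation:
Along f;g (path 1):
  e0=(1,0) f~>(0,2) g~>(1,3,2)
  e1=(0,1) f~>(1,2) g~>(4,0,2)
  ⟦path⟧₁ = [1 4; 3 0; 2 2]
Along h;k (path 2):
  e0=(1,0) h~>(3,3) k~>(1,3,2)
  e1=(0,1) h~>(3,2) k~>(4,0,2)
  ⟦path⟧₂ = [1 4; 3 0; 2 2]
Equal? YES — commutes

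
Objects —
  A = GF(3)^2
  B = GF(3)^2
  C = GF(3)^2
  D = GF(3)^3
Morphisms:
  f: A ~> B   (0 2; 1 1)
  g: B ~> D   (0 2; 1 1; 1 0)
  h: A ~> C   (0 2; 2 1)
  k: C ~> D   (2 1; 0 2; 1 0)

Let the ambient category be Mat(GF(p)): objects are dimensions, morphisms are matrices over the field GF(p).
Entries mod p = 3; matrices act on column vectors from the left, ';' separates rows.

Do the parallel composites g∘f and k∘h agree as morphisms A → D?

1) trace f;g:
  e0=⟨1,0⟩ f~>⟨0,1⟩ g~>⟨2,1,0⟩
  e1=⟨0,1⟩ f~>⟨2,1⟩ g~>⟨2,0,2⟩
  result₁ = (2 2; 1 0; 0 2)
2) trace h;k:
  e0=⟨1,0⟩ h~>⟨0,2⟩ k~>⟨2,1,0⟩
  e1=⟨0,1⟩ h~>⟨2,1⟩ k~>⟨2,2,2⟩
  result₂ = (2 2; 1 2; 0 2)
Equal? distinct morphisms ✗

Answer: DOES NOT COMMUTE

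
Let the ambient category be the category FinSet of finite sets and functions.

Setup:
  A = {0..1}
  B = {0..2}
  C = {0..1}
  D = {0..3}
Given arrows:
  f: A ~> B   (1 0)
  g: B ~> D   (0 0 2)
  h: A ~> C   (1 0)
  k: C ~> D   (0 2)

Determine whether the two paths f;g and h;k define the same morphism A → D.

Answer: DOES NOT COMMUTE

Work:
Along f;g (path 1):
  0 f~>1 g~>0
  1 f~>0 g~>0
  ⟦path⟧₁ = (0 0)
Along h;k (path 2):
  0 h~>1 k~>2
  1 h~>0 k~>0
  ⟦path⟧₂ = (2 0)
Equal? distinct morphisms ✗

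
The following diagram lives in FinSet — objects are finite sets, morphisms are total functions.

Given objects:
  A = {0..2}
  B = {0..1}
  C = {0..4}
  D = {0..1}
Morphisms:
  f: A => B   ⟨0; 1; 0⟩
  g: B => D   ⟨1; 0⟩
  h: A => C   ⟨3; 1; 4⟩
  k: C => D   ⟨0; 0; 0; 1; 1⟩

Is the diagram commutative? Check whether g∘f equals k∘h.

Answer: COMMUTES

Trace:
1) trace f;g:
  0 f=>0 g=>1
  1 f=>1 g=>0
  2 f=>0 g=>1
  result₁ = ⟨1; 0; 1⟩
2) trace h;k:
  0 h=>3 k=>1
  1 h=>1 k=>0
  2 h=>4 k=>1
  result₂ = ⟨1; 0; 1⟩
Equal? equal; square commutes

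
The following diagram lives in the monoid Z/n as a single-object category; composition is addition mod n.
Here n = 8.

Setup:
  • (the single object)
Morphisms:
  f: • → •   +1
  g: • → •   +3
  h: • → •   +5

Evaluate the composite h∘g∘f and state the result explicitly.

Answer: +1

Derivation:
  0 +1≡1 +3≡4 +5≡1  (mod 8)
⟦path⟧: +1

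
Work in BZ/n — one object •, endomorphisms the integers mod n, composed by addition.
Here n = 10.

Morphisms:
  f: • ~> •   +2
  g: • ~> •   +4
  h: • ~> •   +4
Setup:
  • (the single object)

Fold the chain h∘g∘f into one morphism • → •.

  0 +2≡2 +4≡6 +4≡0  (mod 10)
⟦path⟧: +0

Answer: +0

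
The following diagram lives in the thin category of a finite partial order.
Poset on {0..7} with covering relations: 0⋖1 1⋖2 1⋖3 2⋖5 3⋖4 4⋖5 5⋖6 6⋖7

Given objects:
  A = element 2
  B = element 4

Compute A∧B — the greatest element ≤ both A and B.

Common predecessors of 2,4: {0,1}
  0 <= 1
  1 <= 1
glb = 1

Answer: A∧B = 1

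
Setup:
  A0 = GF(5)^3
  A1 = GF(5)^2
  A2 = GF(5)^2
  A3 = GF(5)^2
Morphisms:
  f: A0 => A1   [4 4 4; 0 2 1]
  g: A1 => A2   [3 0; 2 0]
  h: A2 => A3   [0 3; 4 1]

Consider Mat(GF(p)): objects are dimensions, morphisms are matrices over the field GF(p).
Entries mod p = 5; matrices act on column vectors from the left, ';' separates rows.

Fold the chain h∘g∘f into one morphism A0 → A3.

  e0=(1,0,0) f=>(4,0) g=>(2,3) h=>(4,1)
  e1=(0,1,0) f=>(4,2) g=>(2,3) h=>(4,1)
  e2=(0,0,1) f=>(4,1) g=>(2,3) h=>(4,1)
result: [4 4 4; 1 1 1]

Answer: [4 4 4; 1 1 1]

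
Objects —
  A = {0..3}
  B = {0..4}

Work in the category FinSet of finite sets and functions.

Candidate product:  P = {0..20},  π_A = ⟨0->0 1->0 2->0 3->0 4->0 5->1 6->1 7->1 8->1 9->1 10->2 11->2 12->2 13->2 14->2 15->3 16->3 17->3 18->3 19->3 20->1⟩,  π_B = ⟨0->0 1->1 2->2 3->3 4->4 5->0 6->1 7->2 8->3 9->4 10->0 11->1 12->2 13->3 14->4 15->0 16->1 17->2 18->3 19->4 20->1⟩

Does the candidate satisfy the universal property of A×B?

Answer: NOT A VALID PRODUCT — |P|=21 ≠ |A|·|B|=20

Derivation:
|A|·|B| = 4·5 = 20;  |P| = 21
  → cardinalities differ; no bijection possible.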